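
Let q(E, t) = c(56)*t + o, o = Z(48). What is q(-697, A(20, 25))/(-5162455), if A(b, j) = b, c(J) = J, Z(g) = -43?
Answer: -1077/5162455 ≈ -0.00020862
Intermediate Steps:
o = -43
q(E, t) = -43 + 56*t (q(E, t) = 56*t - 43 = -43 + 56*t)
q(-697, A(20, 25))/(-5162455) = (-43 + 56*20)/(-5162455) = (-43 + 1120)*(-1/5162455) = 1077*(-1/5162455) = -1077/5162455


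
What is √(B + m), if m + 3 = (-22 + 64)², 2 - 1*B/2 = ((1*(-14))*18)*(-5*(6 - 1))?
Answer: I*√10835 ≈ 104.09*I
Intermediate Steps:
B = -12596 (B = 4 - 2*(1*(-14))*18*(-5*(6 - 1)) = 4 - 2*(-14*18)*(-5*5) = 4 - (-504)*(-25) = 4 - 2*6300 = 4 - 12600 = -12596)
m = 1761 (m = -3 + (-22 + 64)² = -3 + 42² = -3 + 1764 = 1761)
√(B + m) = √(-12596 + 1761) = √(-10835) = I*√10835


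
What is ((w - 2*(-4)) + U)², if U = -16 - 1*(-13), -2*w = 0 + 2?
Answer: 16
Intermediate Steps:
w = -1 (w = -(0 + 2)/2 = -½*2 = -1)
U = -3 (U = -16 + 13 = -3)
((w - 2*(-4)) + U)² = ((-1 - 2*(-4)) - 3)² = ((-1 + 8) - 3)² = (7 - 3)² = 4² = 16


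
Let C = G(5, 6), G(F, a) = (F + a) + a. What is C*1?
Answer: 17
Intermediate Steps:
G(F, a) = F + 2*a
C = 17 (C = 5 + 2*6 = 5 + 12 = 17)
C*1 = 17*1 = 17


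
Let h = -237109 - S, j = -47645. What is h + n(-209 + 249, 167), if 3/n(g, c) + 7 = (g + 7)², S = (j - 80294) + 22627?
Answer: -96738997/734 ≈ -1.3180e+5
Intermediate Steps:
S = -105312 (S = (-47645 - 80294) + 22627 = -127939 + 22627 = -105312)
h = -131797 (h = -237109 - 1*(-105312) = -237109 + 105312 = -131797)
n(g, c) = 3/(-7 + (7 + g)²) (n(g, c) = 3/(-7 + (g + 7)²) = 3/(-7 + (7 + g)²))
h + n(-209 + 249, 167) = -131797 + 3/(-7 + (7 + (-209 + 249))²) = -131797 + 3/(-7 + (7 + 40)²) = -131797 + 3/(-7 + 47²) = -131797 + 3/(-7 + 2209) = -131797 + 3/2202 = -131797 + 3*(1/2202) = -131797 + 1/734 = -96738997/734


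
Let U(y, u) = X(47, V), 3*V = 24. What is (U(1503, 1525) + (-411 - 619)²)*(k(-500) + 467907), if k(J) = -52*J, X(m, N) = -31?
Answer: 523970625183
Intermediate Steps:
V = 8 (V = (⅓)*24 = 8)
U(y, u) = -31
(U(1503, 1525) + (-411 - 619)²)*(k(-500) + 467907) = (-31 + (-411 - 619)²)*(-52*(-500) + 467907) = (-31 + (-1030)²)*(26000 + 467907) = (-31 + 1060900)*493907 = 1060869*493907 = 523970625183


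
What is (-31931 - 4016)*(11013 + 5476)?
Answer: -592730083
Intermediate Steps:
(-31931 - 4016)*(11013 + 5476) = -35947*16489 = -592730083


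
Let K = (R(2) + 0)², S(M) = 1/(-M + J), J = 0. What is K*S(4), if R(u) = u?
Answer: -1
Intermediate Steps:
S(M) = -1/M (S(M) = 1/(-M + 0) = 1/(-M) = -1/M)
K = 4 (K = (2 + 0)² = 2² = 4)
K*S(4) = 4*(-1/4) = 4*(-1*¼) = 4*(-¼) = -1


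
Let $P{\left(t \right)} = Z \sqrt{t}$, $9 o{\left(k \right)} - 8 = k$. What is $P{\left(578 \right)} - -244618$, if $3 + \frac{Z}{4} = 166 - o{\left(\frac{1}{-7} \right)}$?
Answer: $244618 + \frac{694552 \sqrt{2}}{63} \approx 2.6021 \cdot 10^{5}$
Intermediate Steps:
$o{\left(k \right)} = \frac{8}{9} + \frac{k}{9}$
$Z = \frac{40856}{63}$ ($Z = -12 + 4 \left(166 - \left(\frac{8}{9} + \frac{1}{9 \left(-7\right)}\right)\right) = -12 + 4 \left(166 - \left(\frac{8}{9} + \frac{1}{9} \left(- \frac{1}{7}\right)\right)\right) = -12 + 4 \left(166 - \left(\frac{8}{9} - \frac{1}{63}\right)\right) = -12 + 4 \left(166 - \frac{55}{63}\right) = -12 + 4 \cdot \frac{10403}{63} = -12 + \frac{41612}{63} = \frac{40856}{63} \approx 648.51$)
$P{\left(t \right)} = \frac{40856 \sqrt{t}}{63}$
$P{\left(578 \right)} - -244618 = \frac{40856 \sqrt{578}}{63} - -244618 = \frac{40856 \cdot 17 \sqrt{2}}{63} + 244618 = \frac{694552 \sqrt{2}}{63} + 244618 = 244618 + \frac{694552 \sqrt{2}}{63}$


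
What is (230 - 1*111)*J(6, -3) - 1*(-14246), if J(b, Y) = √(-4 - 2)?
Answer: 14246 + 119*I*√6 ≈ 14246.0 + 291.49*I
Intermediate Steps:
J(b, Y) = I*√6 (J(b, Y) = √(-6) = I*√6)
(230 - 1*111)*J(6, -3) - 1*(-14246) = (230 - 1*111)*(I*√6) - 1*(-14246) = (230 - 111)*(I*√6) + 14246 = 119*(I*√6) + 14246 = 119*I*√6 + 14246 = 14246 + 119*I*√6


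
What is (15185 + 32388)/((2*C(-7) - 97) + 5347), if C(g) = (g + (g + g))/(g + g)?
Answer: 47573/5253 ≈ 9.0564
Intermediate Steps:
C(g) = 3/2 (C(g) = (g + 2*g)/((2*g)) = (3*g)*(1/(2*g)) = 3/2)
(15185 + 32388)/((2*C(-7) - 97) + 5347) = (15185 + 32388)/((2*(3/2) - 97) + 5347) = 47573/((3 - 97) + 5347) = 47573/(-94 + 5347) = 47573/5253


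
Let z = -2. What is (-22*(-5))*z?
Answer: -220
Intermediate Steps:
(-22*(-5))*z = -22*(-5)*(-2) = 110*(-2) = -220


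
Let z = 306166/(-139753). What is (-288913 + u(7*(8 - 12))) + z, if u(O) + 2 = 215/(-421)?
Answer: -16998765638676/58836013 ≈ -2.8892e+5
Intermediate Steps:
z = -306166/139753 (z = 306166*(-1/139753) = -306166/139753 ≈ -2.1908)
u(O) = -1057/421 (u(O) = -2 + 215/(-421) = -2 + 215*(-1/421) = -2 - 215/421 = -1057/421)
(-288913 + u(7*(8 - 12))) + z = (-288913 - 1057/421) - 306166/139753 = -121633430/421 - 306166/139753 = -16998765638676/58836013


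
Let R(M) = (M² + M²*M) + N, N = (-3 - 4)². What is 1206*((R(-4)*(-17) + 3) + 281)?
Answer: 322002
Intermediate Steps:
N = 49 (N = (-7)² = 49)
R(M) = 49 + M² + M³ (R(M) = (M² + M²*M) + 49 = (M² + M³) + 49 = 49 + M² + M³)
1206*((R(-4)*(-17) + 3) + 281) = 1206*(((49 + (-4)² + (-4)³)*(-17) + 3) + 281) = 1206*(((49 + 16 - 64)*(-17) + 3) + 281) = 1206*((1*(-17) + 3) + 281) = 1206*((-17 + 3) + 281) = 1206*(-14 + 281) = 1206*267 = 322002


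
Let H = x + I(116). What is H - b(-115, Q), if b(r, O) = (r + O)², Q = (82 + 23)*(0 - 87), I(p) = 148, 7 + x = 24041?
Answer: -85538318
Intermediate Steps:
x = 24034 (x = -7 + 24041 = 24034)
Q = -9135 (Q = 105*(-87) = -9135)
H = 24182 (H = 24034 + 148 = 24182)
b(r, O) = (O + r)²
H - b(-115, Q) = 24182 - (-9135 - 115)² = 24182 - 1*(-9250)² = 24182 - 1*85562500 = 24182 - 85562500 = -85538318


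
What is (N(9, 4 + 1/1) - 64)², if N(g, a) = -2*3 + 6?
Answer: 4096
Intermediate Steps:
N(g, a) = 0 (N(g, a) = -6 + 6 = 0)
(N(9, 4 + 1/1) - 64)² = (0 - 64)² = (-64)² = 4096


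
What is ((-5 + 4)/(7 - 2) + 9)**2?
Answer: 1936/25 ≈ 77.440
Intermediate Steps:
((-5 + 4)/(7 - 2) + 9)**2 = (-1/5 + 9)**2 = (44/5)**2 = 1936/25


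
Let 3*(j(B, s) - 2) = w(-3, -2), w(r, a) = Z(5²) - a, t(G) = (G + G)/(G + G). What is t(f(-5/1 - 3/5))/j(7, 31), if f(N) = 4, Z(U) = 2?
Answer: 3/10 ≈ 0.30000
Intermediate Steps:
t(G) = 1 (t(G) = (2*G)/((2*G)) = (2*G)*(1/(2*G)) = 1)
w(r, a) = 2 - a
j(B, s) = 10/3 (j(B, s) = 2 + (2 - 1*(-2))/3 = 2 + (2 + 2)/3 = 2 + (⅓)*4 = 2 + 4/3 = 10/3)
t(f(-5/1 - 3/5))/j(7, 31) = 1/(10/3) = 1*(3/10) = 3/10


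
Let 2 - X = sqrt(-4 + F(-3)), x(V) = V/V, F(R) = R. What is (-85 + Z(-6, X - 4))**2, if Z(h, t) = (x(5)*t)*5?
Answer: 8850 + 950*I*sqrt(7) ≈ 8850.0 + 2513.5*I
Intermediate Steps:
x(V) = 1
X = 2 - I*sqrt(7) (X = 2 - sqrt(-4 - 3) = 2 - sqrt(-7) = 2 - I*sqrt(7) ≈ 2.0 - 2.6458*I)
Z(h, t) = 5*t (Z(h, t) = (1*t)*5 = t*5 = 5*t)
(-85 + Z(-6, X - 4))**2 = (-85 + 5*((2 - I*sqrt(7)) - 4))**2 = (-85 + 5*(-2 - I*sqrt(7)))**2 = (-85 + (-10 - 5*I*sqrt(7)))**2 = (-95 - 5*I*sqrt(7))**2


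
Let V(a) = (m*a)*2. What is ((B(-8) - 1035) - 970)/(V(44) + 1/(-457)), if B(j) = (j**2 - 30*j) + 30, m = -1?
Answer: 763647/40217 ≈ 18.988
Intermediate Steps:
B(j) = 30 + j**2 - 30*j
V(a) = -2*a (V(a) = -a*2 = -2*a)
((B(-8) - 1035) - 970)/(V(44) + 1/(-457)) = (((30 + (-8)**2 - 30*(-8)) - 1035) - 970)/(-2*44 + 1/(-457)) = (((30 + 64 + 240) - 1035) - 970)/(-88 - 1/457) = ((334 - 1035) - 970)/(-40217/457) = (-701 - 970)*(-457/40217) = -1671*(-457/40217) = 763647/40217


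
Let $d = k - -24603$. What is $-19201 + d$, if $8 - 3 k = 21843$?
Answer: $- \frac{5629}{3} \approx -1876.3$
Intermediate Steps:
$k = - \frac{21835}{3}$ ($k = \frac{8}{3} - 7281 = - \frac{21835}{3} \approx -7278.3$)
$d = \frac{51974}{3}$ ($d = - \frac{21835}{3} - -24603 = - \frac{21835}{3} + 24603 = \frac{51974}{3} \approx 17325.0$)
$-19201 + d = -19201 + \frac{51974}{3} = - \frac{5629}{3}$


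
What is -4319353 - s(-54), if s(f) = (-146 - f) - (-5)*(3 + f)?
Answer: -4319006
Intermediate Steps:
s(f) = -131 + 4*f (s(f) = (-146 - f) - (-15 - 5*f) = (-146 - f) + (15 + 5*f) = -131 + 4*f)
-4319353 - s(-54) = -4319353 - (-131 + 4*(-54)) = -4319353 - (-131 - 216) = -4319353 - 1*(-347) = -4319353 + 347 = -4319006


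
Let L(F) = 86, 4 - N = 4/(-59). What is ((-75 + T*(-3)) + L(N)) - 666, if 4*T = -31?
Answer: -2527/4 ≈ -631.75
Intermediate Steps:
T = -31/4 (T = (1/4)*(-31) = -31/4 ≈ -7.7500)
N = 240/59 (N = 4 - 4/(-59) = 4 - 4*(-1)/59 = 4 - 1*(-4/59) = 4 + 4/59 = 240/59 ≈ 4.0678)
((-75 + T*(-3)) + L(N)) - 666 = ((-75 - 31/4*(-3)) + 86) - 666 = ((-75 + 93/4) + 86) - 666 = (-207/4 + 86) - 666 = 137/4 - 666 = -2527/4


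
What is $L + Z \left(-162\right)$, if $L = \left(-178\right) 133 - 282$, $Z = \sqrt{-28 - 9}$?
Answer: $-23956 - 162 i \sqrt{37} \approx -23956.0 - 985.41 i$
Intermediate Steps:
$Z = i \sqrt{37}$ ($Z = \sqrt{-37} = i \sqrt{37} \approx 6.0828 i$)
$L = -23956$ ($L = -23674 - 282 = -23956$)
$L + Z \left(-162\right) = -23956 + i \sqrt{37} \left(-162\right) = -23956 - 162 i \sqrt{37}$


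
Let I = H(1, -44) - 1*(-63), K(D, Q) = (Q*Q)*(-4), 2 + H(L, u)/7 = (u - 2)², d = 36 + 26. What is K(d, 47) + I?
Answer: 6025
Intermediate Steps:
d = 62
H(L, u) = -14 + 7*(-2 + u)² (H(L, u) = -14 + 7*(u - 2)² = -14 + 7*(-2 + u)²)
K(D, Q) = -4*Q² (K(D, Q) = Q²*(-4) = -4*Q²)
I = 14861 (I = (-14 + 7*(-2 - 44)²) - 1*(-63) = (-14 + 7*(-46)²) + 63 = (-14 + 7*2116) + 63 = (-14 + 14812) + 63 = 14798 + 63 = 14861)
K(d, 47) + I = -4*47² + 14861 = -4*2209 + 14861 = -8836 + 14861 = 6025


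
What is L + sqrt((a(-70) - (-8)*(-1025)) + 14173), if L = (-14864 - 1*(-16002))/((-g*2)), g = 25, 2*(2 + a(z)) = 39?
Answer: -569/25 + sqrt(23962)/2 ≈ 54.638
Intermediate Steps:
a(z) = 35/2 (a(z) = -2 + (1/2)*39 = -2 + 39/2 = 35/2)
L = -569/25 (L = (-14864 - 1*(-16002))/((-1*25*2)) = (-14864 + 16002)/((-25*2)) = 1138/(-50) = 1138*(-1/50) = -569/25 ≈ -22.760)
L + sqrt((a(-70) - (-8)*(-1025)) + 14173) = -569/25 + sqrt((35/2 - (-8)*(-1025)) + 14173) = -569/25 + sqrt((35/2 - 1*8200) + 14173) = -569/25 + sqrt((35/2 - 8200) + 14173) = -569/25 + sqrt(-16365/2 + 14173) = -569/25 + sqrt(11981/2) = -569/25 + sqrt(23962)/2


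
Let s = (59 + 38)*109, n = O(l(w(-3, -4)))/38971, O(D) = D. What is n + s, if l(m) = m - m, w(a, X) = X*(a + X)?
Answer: 10573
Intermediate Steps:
w(a, X) = X*(X + a)
l(m) = 0
n = 0 (n = 0/38971 = 0*(1/38971) = 0)
s = 10573 (s = 97*109 = 10573)
n + s = 0 + 10573 = 10573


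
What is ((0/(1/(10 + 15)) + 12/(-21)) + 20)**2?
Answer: 18496/49 ≈ 377.47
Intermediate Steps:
((0/(1/(10 + 15)) + 12/(-21)) + 20)**2 = ((0/(1/25) + 12*(-1/21)) + 20)**2 = ((0/(1/25) - 4/7) + 20)**2 = ((0*25 - 4/7) + 20)**2 = ((0 - 4/7) + 20)**2 = (-4/7 + 20)**2 = (136/7)**2 = 18496/49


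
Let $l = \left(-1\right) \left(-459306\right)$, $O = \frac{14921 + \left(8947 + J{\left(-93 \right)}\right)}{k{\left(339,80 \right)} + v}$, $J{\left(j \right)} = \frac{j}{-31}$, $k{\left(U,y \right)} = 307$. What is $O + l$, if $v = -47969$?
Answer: $\frac{21891418701}{47662} \approx 4.5931 \cdot 10^{5}$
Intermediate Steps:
$J{\left(j \right)} = - \frac{j}{31}$ ($J{\left(j \right)} = j \left(- \frac{1}{31}\right) = - \frac{j}{31}$)
$O = - \frac{23871}{47662}$ ($O = \frac{14921 + \left(8947 - -3\right)}{307 - 47969} = \frac{14921 + \left(8947 + 3\right)}{-47662} = \left(14921 + 8950\right) \left(- \frac{1}{47662}\right) = 23871 \left(- \frac{1}{47662}\right) = - \frac{23871}{47662} \approx -0.50084$)
$l = 459306$
$O + l = - \frac{23871}{47662} + 459306 = \frac{21891418701}{47662}$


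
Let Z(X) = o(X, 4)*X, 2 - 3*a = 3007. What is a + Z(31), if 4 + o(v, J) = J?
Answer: -3005/3 ≈ -1001.7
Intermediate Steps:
a = -3005/3 (a = ⅔ - ⅓*3007 = ⅔ - 3007/3 = -3005/3 ≈ -1001.7)
o(v, J) = -4 + J
Z(X) = 0 (Z(X) = (-4 + 4)*X = 0*X = 0)
a + Z(31) = -3005/3 + 0 = -3005/3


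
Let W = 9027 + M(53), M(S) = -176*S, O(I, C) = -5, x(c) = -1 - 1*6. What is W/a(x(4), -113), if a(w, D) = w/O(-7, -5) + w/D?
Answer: -24295/118 ≈ -205.89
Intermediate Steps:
x(c) = -7 (x(c) = -1 - 6 = -7)
a(w, D) = -w/5 + w/D (a(w, D) = w/(-5) + w/D = w*(-⅕) + w/D = -w/5 + w/D)
W = -301 (W = 9027 - 176*53 = 9027 - 9328 = -301)
W/a(x(4), -113) = -301/(-⅕*(-7) - 7/(-113)) = -301/(7/5 - 7*(-1/113)) = -301/(7/5 + 7/113) = -301/826/565 = -301*565/826 = -24295/118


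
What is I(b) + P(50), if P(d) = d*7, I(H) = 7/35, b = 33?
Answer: 1751/5 ≈ 350.20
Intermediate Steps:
I(H) = 1/5 (I(H) = 7*(1/35) = 1/5)
P(d) = 7*d
I(b) + P(50) = 1/5 + 7*50 = 1/5 + 350 = 1751/5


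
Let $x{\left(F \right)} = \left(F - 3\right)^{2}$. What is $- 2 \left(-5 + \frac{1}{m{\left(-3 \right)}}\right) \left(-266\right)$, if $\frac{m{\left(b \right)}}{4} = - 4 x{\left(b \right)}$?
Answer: $- \frac{383173}{144} \approx -2660.9$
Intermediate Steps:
$x{\left(F \right)} = \left(-3 + F\right)^{2}$
$m{\left(b \right)} = - 16 \left(-3 + b\right)^{2}$ ($m{\left(b \right)} = 4 \left(- 4 \left(-3 + b\right)^{2}\right) = - 16 \left(-3 + b\right)^{2}$)
$- 2 \left(-5 + \frac{1}{m{\left(-3 \right)}}\right) \left(-266\right) = - 2 \left(-5 + \frac{1}{\left(-16\right) \left(-3 - 3\right)^{2}}\right) \left(-266\right) = - 2 \left(-5 + \frac{1}{\left(-16\right) \left(-6\right)^{2}}\right) \left(-266\right) = - 2 \left(-5 + \frac{1}{\left(-16\right) 36}\right) \left(-266\right) = - 2 \left(-5 + \frac{1}{-576}\right) \left(-266\right) = - 2 \left(-5 - \frac{1}{576}\right) \left(-266\right) = \left(-2\right) \left(- \frac{2881}{576}\right) \left(-266\right) = \frac{2881}{288} \left(-266\right) = - \frac{383173}{144}$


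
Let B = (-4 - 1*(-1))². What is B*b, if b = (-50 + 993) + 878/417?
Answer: 1182327/139 ≈ 8506.0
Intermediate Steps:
b = 394109/417 (b = 943 + 878*(1/417) = 943 + 878/417 = 394109/417 ≈ 945.11)
B = 9 (B = (-4 + 1)² = (-3)² = 9)
B*b = 9*(394109/417) = 1182327/139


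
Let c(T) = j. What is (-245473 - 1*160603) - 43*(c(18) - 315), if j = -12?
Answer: -392015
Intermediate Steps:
c(T) = -12
(-245473 - 1*160603) - 43*(c(18) - 315) = (-245473 - 1*160603) - 43*(-12 - 315) = (-245473 - 160603) - 43*(-327) = -406076 + 14061 = -392015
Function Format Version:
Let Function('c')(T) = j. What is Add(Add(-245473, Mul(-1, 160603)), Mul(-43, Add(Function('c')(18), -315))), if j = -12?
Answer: -392015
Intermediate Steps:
Function('c')(T) = -12
Add(Add(-245473, Mul(-1, 160603)), Mul(-43, Add(Function('c')(18), -315))) = Add(Add(-245473, Mul(-1, 160603)), Mul(-43, Add(-12, -315))) = Add(Add(-245473, -160603), Mul(-43, -327)) = Add(-406076, 14061) = -392015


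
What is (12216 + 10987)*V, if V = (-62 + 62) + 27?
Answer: 626481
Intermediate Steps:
V = 27 (V = 0 + 27 = 27)
(12216 + 10987)*V = (12216 + 10987)*27 = 23203*27 = 626481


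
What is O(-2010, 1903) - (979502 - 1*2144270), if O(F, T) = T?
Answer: 1166671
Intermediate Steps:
O(-2010, 1903) - (979502 - 1*2144270) = 1903 - (979502 - 1*2144270) = 1903 - (979502 - 2144270) = 1903 - 1*(-1164768) = 1903 + 1164768 = 1166671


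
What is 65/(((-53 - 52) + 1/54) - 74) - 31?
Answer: -60625/1933 ≈ -31.363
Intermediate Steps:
65/(((-53 - 52) + 1/54) - 74) - 31 = 65/((-105 + 1/54) - 74) - 31 = 65/(-5669/54 - 74) - 31 = 65/(-9665/54) - 31 = 65*(-54/9665) - 31 = -702/1933 - 31 = -60625/1933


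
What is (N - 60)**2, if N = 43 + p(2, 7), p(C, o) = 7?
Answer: 100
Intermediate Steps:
N = 50 (N = 43 + 7 = 50)
(N - 60)**2 = (50 - 60)**2 = (-10)**2 = 100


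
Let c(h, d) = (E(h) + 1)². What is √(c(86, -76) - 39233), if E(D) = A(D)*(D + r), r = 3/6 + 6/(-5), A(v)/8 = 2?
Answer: 4*√2853401/5 ≈ 1351.4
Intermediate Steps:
A(v) = 16 (A(v) = 8*2 = 16)
r = -7/10 (r = 3*(⅙) + 6*(-⅕) = ½ - 6/5 = -7/10 ≈ -0.70000)
E(D) = -56/5 + 16*D (E(D) = 16*(D - 7/10) = 16*(-7/10 + D) = -56/5 + 16*D)
c(h, d) = (-51/5 + 16*h)² (c(h, d) = ((-56/5 + 16*h) + 1)² = (-51/5 + 16*h)²)
√(c(86, -76) - 39233) = √((-51 + 80*86)²/25 - 39233) = √((-51 + 6880)²/25 - 39233) = √((1/25)*6829² - 39233) = √((1/25)*46635241 - 39233) = √(46635241/25 - 39233) = √(45654416/25) = 4*√2853401/5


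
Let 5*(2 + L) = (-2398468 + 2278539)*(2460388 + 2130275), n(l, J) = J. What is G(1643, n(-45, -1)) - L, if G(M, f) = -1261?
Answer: 550553616632/5 ≈ 1.1011e+11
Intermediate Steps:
L = -550553622937/5 (L = -2 + ((-2398468 + 2278539)*(2460388 + 2130275))/5 = -2 + (-119929*4590663)/5 = -2 + (1/5)*(-550553622927) = -2 - 550553622927/5 = -550553622937/5 ≈ -1.1011e+11)
G(1643, n(-45, -1)) - L = -1261 - 1*(-550553622937/5) = -1261 + 550553622937/5 = 550553616632/5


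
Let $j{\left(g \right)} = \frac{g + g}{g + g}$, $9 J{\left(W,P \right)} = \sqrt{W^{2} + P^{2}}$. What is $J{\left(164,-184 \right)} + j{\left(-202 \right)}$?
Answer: $1 + \frac{4 \sqrt{3797}}{9} \approx 28.387$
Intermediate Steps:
$J{\left(W,P \right)} = \frac{\sqrt{P^{2} + W^{2}}}{9}$ ($J{\left(W,P \right)} = \frac{\sqrt{W^{2} + P^{2}}}{9} = \frac{\sqrt{P^{2} + W^{2}}}{9}$)
$j{\left(g \right)} = 1$ ($j{\left(g \right)} = \frac{2 g}{2 g} = 2 g \frac{1}{2 g} = 1$)
$J{\left(164,-184 \right)} + j{\left(-202 \right)} = \frac{\sqrt{\left(-184\right)^{2} + 164^{2}}}{9} + 1 = \frac{\sqrt{33856 + 26896}}{9} + 1 = \frac{\sqrt{60752}}{9} + 1 = \frac{4 \sqrt{3797}}{9} + 1 = 1 + \frac{4 \sqrt{3797}}{9}$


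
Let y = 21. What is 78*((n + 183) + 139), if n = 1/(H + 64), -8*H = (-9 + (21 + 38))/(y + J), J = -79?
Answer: 373568364/14873 ≈ 25117.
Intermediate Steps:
H = 25/232 (H = -(-9 + (21 + 38))/(8*(21 - 79)) = -(-9 + 59)/(8*(-58)) = -25*(-1)/(4*58) = -⅛*(-25/29) = 25/232 ≈ 0.10776)
n = 232/14873 (n = 1/(25/232 + 64) = 1/(14873/232) = 232/14873 ≈ 0.015599)
78*((n + 183) + 139) = 78*((232/14873 + 183) + 139) = 78*(2721991/14873 + 139) = 78*(4789338/14873) = 373568364/14873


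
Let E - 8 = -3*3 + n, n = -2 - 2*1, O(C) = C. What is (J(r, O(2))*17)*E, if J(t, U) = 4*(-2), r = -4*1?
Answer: 680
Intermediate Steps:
n = -4 (n = -2 - 2 = -4)
r = -4
J(t, U) = -8
E = -5 (E = 8 + (-3*3 - 4) = 8 + (-9 - 4) = 8 - 13 = -5)
(J(r, O(2))*17)*E = -8*17*(-5) = -136*(-5) = 680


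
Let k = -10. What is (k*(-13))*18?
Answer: 2340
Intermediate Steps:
(k*(-13))*18 = -10*(-13)*18 = 130*18 = 2340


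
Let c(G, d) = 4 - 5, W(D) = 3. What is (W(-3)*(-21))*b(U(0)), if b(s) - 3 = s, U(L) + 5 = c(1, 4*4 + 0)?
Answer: 189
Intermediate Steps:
c(G, d) = -1
U(L) = -6 (U(L) = -5 - 1 = -6)
b(s) = 3 + s
(W(-3)*(-21))*b(U(0)) = (3*(-21))*(3 - 6) = -63*(-3) = 189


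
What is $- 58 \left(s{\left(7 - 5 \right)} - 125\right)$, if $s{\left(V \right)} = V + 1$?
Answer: $7076$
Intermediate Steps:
$s{\left(V \right)} = 1 + V$
$- 58 \left(s{\left(7 - 5 \right)} - 125\right) = - 58 \left(\left(1 + \left(7 - 5\right)\right) - 125\right) = - 58 \left(\left(1 + 2\right) - 125\right) = - 58 \left(3 - 125\right) = \left(-58\right) \left(-122\right) = 7076$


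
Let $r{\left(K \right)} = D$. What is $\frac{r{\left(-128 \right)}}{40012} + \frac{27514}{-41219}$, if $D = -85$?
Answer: $- \frac{1104393783}{1649254628} \approx -0.66963$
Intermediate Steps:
$r{\left(K \right)} = -85$
$\frac{r{\left(-128 \right)}}{40012} + \frac{27514}{-41219} = - \frac{85}{40012} + \frac{27514}{-41219} = \left(-85\right) \frac{1}{40012} + 27514 \left(- \frac{1}{41219}\right) = - \frac{85}{40012} - \frac{27514}{41219} = - \frac{1104393783}{1649254628}$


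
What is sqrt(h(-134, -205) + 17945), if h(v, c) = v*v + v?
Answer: sqrt(35767) ≈ 189.12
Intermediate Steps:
h(v, c) = v + v**2 (h(v, c) = v**2 + v = v + v**2)
sqrt(h(-134, -205) + 17945) = sqrt(-134*(1 - 134) + 17945) = sqrt(-134*(-133) + 17945) = sqrt(17822 + 17945) = sqrt(35767)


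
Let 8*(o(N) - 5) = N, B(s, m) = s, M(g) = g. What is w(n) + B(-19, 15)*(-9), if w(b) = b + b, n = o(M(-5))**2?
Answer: 6697/32 ≈ 209.28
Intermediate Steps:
o(N) = 5 + N/8
n = 1225/64 (n = (5 + (1/8)*(-5))**2 = (5 - 5/8)**2 = (35/8)**2 = 1225/64 ≈ 19.141)
w(b) = 2*b
w(n) + B(-19, 15)*(-9) = 2*(1225/64) - 19*(-9) = 1225/32 + 171 = 6697/32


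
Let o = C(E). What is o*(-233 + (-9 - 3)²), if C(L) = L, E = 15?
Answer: -1335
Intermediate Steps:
o = 15
o*(-233 + (-9 - 3)²) = 15*(-233 + (-9 - 3)²) = 15*(-233 + (-12)²) = 15*(-233 + 144) = 15*(-89) = -1335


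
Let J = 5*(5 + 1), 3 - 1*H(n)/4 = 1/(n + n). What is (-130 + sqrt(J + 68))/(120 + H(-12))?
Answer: -60/61 + 42*sqrt(2)/793 ≈ -0.90870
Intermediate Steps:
H(n) = 12 - 2/n (H(n) = 12 - 4/(n + n) = 12 - 4*1/(2*n) = 12 - 2/n)
J = 30 (J = 5*6 = 30)
(-130 + sqrt(J + 68))/(120 + H(-12)) = (-130 + sqrt(30 + 68))/(120 + (12 - 2/(-12))) = (-130 + sqrt(98))/(120 + (12 - 2*(-1/12))) = (-130 + 7*sqrt(2))/(120 + (12 + 1/6)) = (-130 + 7*sqrt(2))/(120 + 73/6) = (-130 + 7*sqrt(2))/(793/6) = (-130 + 7*sqrt(2))*(6/793) = -60/61 + 42*sqrt(2)/793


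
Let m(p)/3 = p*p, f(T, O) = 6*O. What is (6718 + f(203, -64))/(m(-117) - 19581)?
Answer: 3167/10743 ≈ 0.29480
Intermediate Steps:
m(p) = 3*p² (m(p) = 3*(p*p) = 3*p²)
(6718 + f(203, -64))/(m(-117) - 19581) = (6718 + 6*(-64))/(3*(-117)² - 19581) = (6718 - 384)/(3*13689 - 19581) = 6334/(41067 - 19581) = 6334/21486 = 6334*(1/21486) = 3167/10743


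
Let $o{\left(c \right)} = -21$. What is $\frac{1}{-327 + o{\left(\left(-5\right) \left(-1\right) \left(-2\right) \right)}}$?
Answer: $- \frac{1}{348} \approx -0.0028736$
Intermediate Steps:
$\frac{1}{-327 + o{\left(\left(-5\right) \left(-1\right) \left(-2\right) \right)}} = \frac{1}{-327 - 21} = \frac{1}{-348} = - \frac{1}{348}$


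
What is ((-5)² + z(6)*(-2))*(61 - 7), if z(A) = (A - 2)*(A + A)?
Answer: -3834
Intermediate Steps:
z(A) = 2*A*(-2 + A) (z(A) = (-2 + A)*(2*A) = 2*A*(-2 + A))
((-5)² + z(6)*(-2))*(61 - 7) = ((-5)² + (2*6*(-2 + 6))*(-2))*(61 - 7) = (25 + (2*6*4)*(-2))*54 = (25 + 48*(-2))*54 = (25 - 96)*54 = -71*54 = -3834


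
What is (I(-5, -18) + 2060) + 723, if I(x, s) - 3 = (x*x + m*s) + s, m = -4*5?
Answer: 3153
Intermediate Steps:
m = -20
I(x, s) = 3 + x² - 19*s (I(x, s) = 3 + ((x*x - 20*s) + s) = 3 + ((x² - 20*s) + s) = 3 + (x² - 19*s) = 3 + x² - 19*s)
(I(-5, -18) + 2060) + 723 = ((3 + (-5)² - 19*(-18)) + 2060) + 723 = ((3 + 25 + 342) + 2060) + 723 = (370 + 2060) + 723 = 2430 + 723 = 3153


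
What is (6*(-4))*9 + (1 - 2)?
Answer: -217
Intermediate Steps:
(6*(-4))*9 + (1 - 2) = -24*9 - 1 = -216 - 1 = -217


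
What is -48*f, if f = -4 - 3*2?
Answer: 480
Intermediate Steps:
f = -10 (f = -4 - 6 = -10)
-48*f = -48*(-10) = 480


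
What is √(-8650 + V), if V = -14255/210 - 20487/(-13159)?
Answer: I*√2662427089696290/552678 ≈ 93.361*I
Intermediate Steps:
V = -36655855/552678 (V = -14255*1/210 - 20487*(-1/13159) = -2851/42 + 20487/13159 = -36655855/552678 ≈ -66.324)
√(-8650 + V) = √(-8650 - 36655855/552678) = √(-4817320555/552678) = I*√2662427089696290/552678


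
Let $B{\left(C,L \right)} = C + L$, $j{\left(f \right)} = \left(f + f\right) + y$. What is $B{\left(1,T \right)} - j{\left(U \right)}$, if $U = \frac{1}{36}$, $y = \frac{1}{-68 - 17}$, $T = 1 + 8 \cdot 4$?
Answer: $\frac{51953}{1530} \approx 33.956$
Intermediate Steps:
$T = 33$ ($T = 1 + 32 = 33$)
$y = - \frac{1}{85}$ ($y = \frac{1}{-85} = - \frac{1}{85} \approx -0.011765$)
$U = \frac{1}{36} \approx 0.027778$
$j{\left(f \right)} = - \frac{1}{85} + 2 f$ ($j{\left(f \right)} = \left(f + f\right) - \frac{1}{85} = 2 f - \frac{1}{85} = - \frac{1}{85} + 2 f$)
$B{\left(1,T \right)} - j{\left(U \right)} = \left(1 + 33\right) - \left(- \frac{1}{85} + 2 \cdot \frac{1}{36}\right) = 34 - \left(- \frac{1}{85} + \frac{1}{18}\right) = 34 - \frac{67}{1530} = \frac{51953}{1530}$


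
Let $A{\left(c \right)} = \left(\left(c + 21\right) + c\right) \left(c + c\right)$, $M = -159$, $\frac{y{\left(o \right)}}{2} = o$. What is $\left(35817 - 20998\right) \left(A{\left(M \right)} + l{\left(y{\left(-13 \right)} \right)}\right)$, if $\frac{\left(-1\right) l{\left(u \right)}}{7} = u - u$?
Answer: $1399595274$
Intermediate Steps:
$y{\left(o \right)} = 2 o$
$l{\left(u \right)} = 0$ ($l{\left(u \right)} = - 7 \left(u - u\right) = \left(-7\right) 0 = 0$)
$A{\left(c \right)} = 2 c \left(21 + 2 c\right)$ ($A{\left(c \right)} = \left(\left(21 + c\right) + c\right) 2 c = \left(21 + 2 c\right) 2 c = 2 c \left(21 + 2 c\right)$)
$\left(35817 - 20998\right) \left(A{\left(M \right)} + l{\left(y{\left(-13 \right)} \right)}\right) = \left(35817 - 20998\right) \left(2 \left(-159\right) \left(21 + 2 \left(-159\right)\right) + 0\right) = \left(35817 - 20998\right) \left(2 \left(-159\right) \left(21 - 318\right) + 0\right) = \left(35817 - 20998\right) \left(2 \left(-159\right) \left(-297\right) + 0\right) = 14819 \left(94446 + 0\right) = 14819 \cdot 94446 = 1399595274$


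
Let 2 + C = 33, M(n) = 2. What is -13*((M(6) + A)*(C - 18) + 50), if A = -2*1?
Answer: -650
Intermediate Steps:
C = 31 (C = -2 + 33 = 31)
A = -2
-13*((M(6) + A)*(C - 18) + 50) = -13*((2 - 2)*(31 - 18) + 50) = -13*(0*13 + 50) = -13*(0 + 50) = -13*50 = -650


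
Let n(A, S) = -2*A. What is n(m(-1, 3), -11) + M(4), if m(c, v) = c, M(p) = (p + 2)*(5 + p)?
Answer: 56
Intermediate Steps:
M(p) = (2 + p)*(5 + p)
n(m(-1, 3), -11) + M(4) = -2*(-1) + (10 + 4² + 7*4) = 2 + (10 + 16 + 28) = 2 + 54 = 56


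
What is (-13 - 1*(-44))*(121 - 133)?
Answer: -372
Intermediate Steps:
(-13 - 1*(-44))*(121 - 133) = (-13 + 44)*(-12) = 31*(-12) = -372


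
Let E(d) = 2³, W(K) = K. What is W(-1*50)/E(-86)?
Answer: -25/4 ≈ -6.2500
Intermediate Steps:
E(d) = 8
W(-1*50)/E(-86) = -1*50/8 = -50*⅛ = -25/4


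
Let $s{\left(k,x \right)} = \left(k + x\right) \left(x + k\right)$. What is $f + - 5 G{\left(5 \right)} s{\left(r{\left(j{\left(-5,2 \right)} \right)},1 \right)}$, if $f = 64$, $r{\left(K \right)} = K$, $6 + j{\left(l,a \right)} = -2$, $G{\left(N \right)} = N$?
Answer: $-1161$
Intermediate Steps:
$j{\left(l,a \right)} = -8$ ($j{\left(l,a \right)} = -6 - 2 = -8$)
$s{\left(k,x \right)} = \left(k + x\right)^{2}$ ($s{\left(k,x \right)} = \left(k + x\right) \left(k + x\right) = \left(k + x\right)^{2}$)
$f + - 5 G{\left(5 \right)} s{\left(r{\left(j{\left(-5,2 \right)} \right)},1 \right)} = 64 + \left(-5\right) 5 \left(-8 + 1\right)^{2} = 64 - 25 \left(-7\right)^{2} = 64 - 1225 = -1161$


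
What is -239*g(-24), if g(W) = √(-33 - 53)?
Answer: -239*I*√86 ≈ -2216.4*I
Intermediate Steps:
g(W) = I*√86 (g(W) = √(-86) = I*√86)
-239*g(-24) = -239*I*√86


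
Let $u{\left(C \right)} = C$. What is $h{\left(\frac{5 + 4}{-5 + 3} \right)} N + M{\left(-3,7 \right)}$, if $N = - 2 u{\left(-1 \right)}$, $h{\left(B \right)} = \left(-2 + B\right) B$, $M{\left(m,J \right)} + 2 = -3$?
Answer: $\frac{107}{2} \approx 53.5$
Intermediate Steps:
$M{\left(m,J \right)} = -5$ ($M{\left(m,J \right)} = -2 - 3 = -5$)
$h{\left(B \right)} = B \left(-2 + B\right)$
$N = 2$ ($N = \left(-2\right) \left(-1\right) = 2$)
$h{\left(\frac{5 + 4}{-5 + 3} \right)} N + M{\left(-3,7 \right)} = \frac{5 + 4}{-5 + 3} \left(-2 + \frac{5 + 4}{-5 + 3}\right) 2 - 5 = \frac{9}{-2} \left(-2 + \frac{9}{-2}\right) 2 - 5 = 9 \left(- \frac{1}{2}\right) \left(-2 + 9 \left(- \frac{1}{2}\right)\right) 2 - 5 = - \frac{9 \left(-2 - \frac{9}{2}\right)}{2} \cdot 2 - 5 = \left(- \frac{9}{2}\right) \left(- \frac{13}{2}\right) 2 - 5 = \frac{117}{4} \cdot 2 - 5 = \frac{117}{2} - 5 = \frac{107}{2}$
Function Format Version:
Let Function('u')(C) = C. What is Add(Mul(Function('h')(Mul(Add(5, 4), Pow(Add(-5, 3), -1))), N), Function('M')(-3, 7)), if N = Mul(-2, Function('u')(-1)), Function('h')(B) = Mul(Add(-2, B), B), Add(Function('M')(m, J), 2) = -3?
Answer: Rational(107, 2) ≈ 53.500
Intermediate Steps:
Function('M')(m, J) = -5 (Function('M')(m, J) = Add(-2, -3) = -5)
Function('h')(B) = Mul(B, Add(-2, B))
N = 2 (N = Mul(-2, -1) = 2)
Add(Mul(Function('h')(Mul(Add(5, 4), Pow(Add(-5, 3), -1))), N), Function('M')(-3, 7)) = Add(Mul(Mul(Mul(Add(5, 4), Pow(Add(-5, 3), -1)), Add(-2, Mul(Add(5, 4), Pow(Add(-5, 3), -1)))), 2), -5) = Add(Mul(Mul(Mul(9, Pow(-2, -1)), Add(-2, Mul(9, Pow(-2, -1)))), 2), -5) = Add(Mul(Mul(Mul(9, Rational(-1, 2)), Add(-2, Mul(9, Rational(-1, 2)))), 2), -5) = Add(Mul(Mul(Rational(-9, 2), Add(-2, Rational(-9, 2))), 2), -5) = Add(Mul(Mul(Rational(-9, 2), Rational(-13, 2)), 2), -5) = Add(Mul(Rational(117, 4), 2), -5) = Add(Rational(117, 2), -5) = Rational(107, 2)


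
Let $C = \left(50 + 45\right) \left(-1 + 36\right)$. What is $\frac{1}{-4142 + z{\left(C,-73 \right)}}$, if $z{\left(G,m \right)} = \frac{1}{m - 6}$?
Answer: $- \frac{79}{327219} \approx -0.00024143$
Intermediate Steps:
$C = 3325$ ($C = 95 \cdot 35 = 3325$)
$z{\left(G,m \right)} = \frac{1}{-6 + m}$
$\frac{1}{-4142 + z{\left(C,-73 \right)}} = \frac{1}{-4142 + \frac{1}{-6 - 73}} = \frac{1}{-4142 + \frac{1}{-79}} = \frac{1}{-4142 - \frac{1}{79}} = \frac{1}{- \frac{327219}{79}} = - \frac{79}{327219}$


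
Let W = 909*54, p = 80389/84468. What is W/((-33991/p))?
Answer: -34613811/25185542 ≈ -1.3744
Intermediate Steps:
p = 80389/84468 (p = 80389*(1/84468) = 80389/84468 ≈ 0.95171)
W = 49086
W/((-33991/p)) = 49086/((-33991/80389/84468)) = 49086/((-33991*84468/80389)) = 49086/(-151113252/4231) = 49086*(-4231/151113252) = -34613811/25185542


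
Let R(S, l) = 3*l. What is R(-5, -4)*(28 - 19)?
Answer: -108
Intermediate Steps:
R(-5, -4)*(28 - 19) = (3*(-4))*(28 - 19) = -12*9 = -108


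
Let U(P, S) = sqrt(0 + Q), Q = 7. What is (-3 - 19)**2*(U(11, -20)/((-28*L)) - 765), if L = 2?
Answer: -370260 - 121*sqrt(7)/14 ≈ -3.7028e+5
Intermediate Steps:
U(P, S) = sqrt(7) (U(P, S) = sqrt(0 + 7) = sqrt(7))
(-3 - 19)**2*(U(11, -20)/((-28*L)) - 765) = (-3 - 19)**2*(sqrt(7)/((-28*2)) - 765) = (-22)**2*(sqrt(7)/(-56) - 765) = 484*(sqrt(7)*(-1/56) - 765) = 484*(-sqrt(7)/56 - 765) = 484*(-765 - sqrt(7)/56) = -370260 - 121*sqrt(7)/14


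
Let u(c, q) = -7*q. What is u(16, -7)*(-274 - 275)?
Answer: -26901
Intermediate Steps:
u(16, -7)*(-274 - 275) = (-7*(-7))*(-274 - 275) = 49*(-549) = -26901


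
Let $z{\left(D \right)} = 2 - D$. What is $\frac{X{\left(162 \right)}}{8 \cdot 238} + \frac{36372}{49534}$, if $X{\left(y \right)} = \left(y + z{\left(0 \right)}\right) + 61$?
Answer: $\frac{40198719}{47156368} \approx 0.85246$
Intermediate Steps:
$X{\left(y \right)} = 63 + y$ ($X{\left(y \right)} = \left(y + \left(2 - 0\right)\right) + 61 = \left(y + \left(2 + 0\right)\right) + 61 = \left(y + 2\right) + 61 = \left(2 + y\right) + 61 = 63 + y$)
$\frac{X{\left(162 \right)}}{8 \cdot 238} + \frac{36372}{49534} = \frac{63 + 162}{8 \cdot 238} + \frac{36372}{49534} = \frac{225}{1904} + 36372 \cdot \frac{1}{49534} = 225 \cdot \frac{1}{1904} + \frac{18186}{24767} = \frac{225}{1904} + \frac{18186}{24767} = \frac{40198719}{47156368}$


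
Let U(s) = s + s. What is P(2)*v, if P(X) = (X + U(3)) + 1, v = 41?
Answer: 369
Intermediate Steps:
U(s) = 2*s
P(X) = 7 + X (P(X) = (X + 2*3) + 1 = (X + 6) + 1 = (6 + X) + 1 = 7 + X)
P(2)*v = (7 + 2)*41 = 9*41 = 369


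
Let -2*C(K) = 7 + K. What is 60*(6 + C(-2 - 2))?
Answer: 270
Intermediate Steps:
C(K) = -7/2 - K/2 (C(K) = -(7 + K)/2 = -7/2 - K/2)
60*(6 + C(-2 - 2)) = 60*(6 + (-7/2 - (-2 - 2)/2)) = 60*(6 + (-7/2 - 1/2*(-4))) = 60*(6 + (-7/2 + 2)) = 60*(6 - 3/2) = 60*(9/2) = 270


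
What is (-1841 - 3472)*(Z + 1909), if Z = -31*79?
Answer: 2869020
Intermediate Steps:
Z = -2449
(-1841 - 3472)*(Z + 1909) = (-1841 - 3472)*(-2449 + 1909) = -5313*(-540) = 2869020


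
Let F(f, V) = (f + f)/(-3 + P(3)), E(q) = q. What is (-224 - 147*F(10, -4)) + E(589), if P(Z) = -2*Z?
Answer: 2075/3 ≈ 691.67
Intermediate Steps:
F(f, V) = -2*f/9 (F(f, V) = (f + f)/(-3 - 2*3) = (2*f)/(-3 - 6) = (2*f)/(-9) = (2*f)*(-1/9) = -2*f/9)
(-224 - 147*F(10, -4)) + E(589) = (-224 - (-98)*10/3) + 589 = (-224 - 147*(-20/9)) + 589 = (-224 + 980/3) + 589 = 308/3 + 589 = 2075/3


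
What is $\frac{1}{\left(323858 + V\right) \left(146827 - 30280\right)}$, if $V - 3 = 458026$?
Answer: $\frac{1}{91126584189} \approx 1.0974 \cdot 10^{-11}$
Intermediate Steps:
$V = 458029$ ($V = 3 + 458026 = 458029$)
$\frac{1}{\left(323858 + V\right) \left(146827 - 30280\right)} = \frac{1}{\left(323858 + 458029\right) \left(146827 - 30280\right)} = \frac{1}{781887 \left(146827 - 30280\right)} = \frac{1}{781887 \cdot 116547} = \frac{1}{91126584189}$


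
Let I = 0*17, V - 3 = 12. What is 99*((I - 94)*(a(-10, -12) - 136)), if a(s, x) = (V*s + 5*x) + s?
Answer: 3312936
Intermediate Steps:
V = 15 (V = 3 + 12 = 15)
I = 0
a(s, x) = 5*x + 16*s (a(s, x) = (15*s + 5*x) + s = (5*x + 15*s) + s = 5*x + 16*s)
99*((I - 94)*(a(-10, -12) - 136)) = 99*((0 - 94)*((5*(-12) + 16*(-10)) - 136)) = 99*(-94*((-60 - 160) - 136)) = 99*(-94*(-220 - 136)) = 99*(-94*(-356)) = 99*33464 = 3312936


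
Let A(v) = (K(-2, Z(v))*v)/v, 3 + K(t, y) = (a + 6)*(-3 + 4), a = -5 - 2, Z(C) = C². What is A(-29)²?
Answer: 16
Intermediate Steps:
a = -7
K(t, y) = -4 (K(t, y) = -3 + (-7 + 6)*(-3 + 4) = -3 - 1*1 = -3 - 1 = -4)
A(v) = -4 (A(v) = (-4*v)/v = -4)
A(-29)² = (-4)² = 16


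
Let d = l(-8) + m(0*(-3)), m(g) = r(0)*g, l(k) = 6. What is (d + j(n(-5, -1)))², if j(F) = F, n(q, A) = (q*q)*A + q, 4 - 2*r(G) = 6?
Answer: 576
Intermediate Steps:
r(G) = -1 (r(G) = 2 - ½*6 = 2 - 3 = -1)
m(g) = -g
n(q, A) = q + A*q² (n(q, A) = q²*A + q = A*q² + q = q + A*q²)
d = 6 (d = 6 - 0*(-3) = 6 - 1*0 = 6 + 0 = 6)
(d + j(n(-5, -1)))² = (6 - 5*(1 - 1*(-5)))² = (6 - 5*(1 + 5))² = (6 - 5*6)² = (6 - 30)² = (-24)² = 576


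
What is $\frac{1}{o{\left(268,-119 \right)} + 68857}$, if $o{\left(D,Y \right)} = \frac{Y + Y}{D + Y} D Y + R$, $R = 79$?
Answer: $\frac{149}{17861760} \approx 8.3418 \cdot 10^{-6}$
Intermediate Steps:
$o{\left(D,Y \right)} = 79 + \frac{2 D Y^{2}}{D + Y}$ ($o{\left(D,Y \right)} = \frac{Y + Y}{D + Y} D Y + 79 = \frac{2 Y}{D + Y} D Y + 79 = \frac{2 D Y}{D + Y} Y + 79 = \frac{2 D Y^{2}}{D + Y} + 79 = 79 + \frac{2 D Y^{2}}{D + Y}$)
$\frac{1}{o{\left(268,-119 \right)} + 68857} = \frac{1}{\frac{79 \cdot 268 + 79 \left(-119\right) + 2 \cdot 268 \left(-119\right)^{2}}{268 - 119} + 68857} = \frac{1}{\frac{21172 - 9401 + 2 \cdot 268 \cdot 14161}{149} + 68857} = \frac{1}{\frac{21172 - 9401 + 7590296}{149} + 68857} = \frac{1}{\frac{1}{149} \cdot 7602067 + 68857} = \frac{1}{\frac{7602067}{149} + 68857} = \frac{1}{\frac{17861760}{149}} = \frac{149}{17861760}$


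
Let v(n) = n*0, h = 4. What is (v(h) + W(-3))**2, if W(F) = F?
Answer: 9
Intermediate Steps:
v(n) = 0
(v(h) + W(-3))**2 = (0 - 3)**2 = (-3)**2 = 9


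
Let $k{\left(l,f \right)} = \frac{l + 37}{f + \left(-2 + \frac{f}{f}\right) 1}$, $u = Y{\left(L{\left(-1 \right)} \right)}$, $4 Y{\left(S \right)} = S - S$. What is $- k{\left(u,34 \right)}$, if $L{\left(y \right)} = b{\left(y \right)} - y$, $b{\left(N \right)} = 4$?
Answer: $- \frac{37}{33} \approx -1.1212$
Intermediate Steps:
$L{\left(y \right)} = 4 - y$
$Y{\left(S \right)} = 0$ ($Y{\left(S \right)} = \frac{S - S}{4} = \frac{1}{4} \cdot 0 = 0$)
$u = 0$
$k{\left(l,f \right)} = \frac{37 + l}{-1 + f}$ ($k{\left(l,f \right)} = \frac{37 + l}{f + \left(-2 + 1\right) 1} = \frac{37 + l}{f - 1} = \frac{37 + l}{-1 + f}$)
$- k{\left(u,34 \right)} = - \frac{37 + 0}{-1 + 34} = - \frac{37}{33}$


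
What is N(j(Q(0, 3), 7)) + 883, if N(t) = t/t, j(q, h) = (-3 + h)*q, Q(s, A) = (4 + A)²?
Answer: 884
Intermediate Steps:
j(q, h) = q*(-3 + h)
N(t) = 1
N(j(Q(0, 3), 7)) + 883 = 1 + 883 = 884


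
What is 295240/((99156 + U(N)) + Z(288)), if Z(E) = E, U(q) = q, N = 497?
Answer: 295240/99941 ≈ 2.9541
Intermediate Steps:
295240/((99156 + U(N)) + Z(288)) = 295240/((99156 + 497) + 288) = 295240/(99653 + 288) = 295240/99941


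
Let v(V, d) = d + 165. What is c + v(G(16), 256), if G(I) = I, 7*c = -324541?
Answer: -45942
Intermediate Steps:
c = -46363 (c = (⅐)*(-324541) = -46363)
v(V, d) = 165 + d
c + v(G(16), 256) = -46363 + (165 + 256) = -46363 + 421 = -45942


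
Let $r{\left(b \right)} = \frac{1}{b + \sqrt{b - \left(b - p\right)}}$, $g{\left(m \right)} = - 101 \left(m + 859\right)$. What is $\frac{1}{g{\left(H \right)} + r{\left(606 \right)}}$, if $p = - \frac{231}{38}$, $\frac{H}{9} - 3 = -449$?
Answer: $\frac{4446893960373}{1417025002280645693} + \frac{i \sqrt{8778}}{1417025002280645693} \approx 3.1382 \cdot 10^{-6} + 6.6118 \cdot 10^{-17} i$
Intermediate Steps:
$H = -4014$ ($H = 27 + 9 \left(-449\right) = 27 - 4041 = -4014$)
$g{\left(m \right)} = -86759 - 101 m$ ($g{\left(m \right)} = - 101 \left(859 + m\right) = -86759 - 101 m$)
$p = - \frac{231}{38}$ ($p = \left(-231\right) \frac{1}{38} = - \frac{231}{38} \approx -6.0789$)
$r{\left(b \right)} = \frac{1}{b + \frac{i \sqrt{8778}}{38}}$ ($r{\left(b \right)} = \frac{1}{b + \sqrt{b - \left(\frac{231}{38} + b\right)}} = \frac{1}{b + \sqrt{- \frac{231}{38}}} = \frac{1}{b + \frac{i \sqrt{8778}}{38}}$)
$\frac{1}{g{\left(H \right)} + r{\left(606 \right)}} = \frac{1}{\left(-86759 - -405414\right) + \frac{38}{38 \cdot 606 + i \sqrt{8778}}} = \frac{1}{\left(-86759 + 405414\right) + \frac{38}{23028 + i \sqrt{8778}}} = \frac{1}{318655 + \frac{38}{23028 + i \sqrt{8778}}}$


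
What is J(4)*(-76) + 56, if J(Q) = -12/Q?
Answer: 284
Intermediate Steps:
J(4)*(-76) + 56 = -12/4*(-76) + 56 = -12*¼*(-76) + 56 = -3*(-76) + 56 = 228 + 56 = 284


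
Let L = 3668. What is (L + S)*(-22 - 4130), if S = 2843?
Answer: -27033672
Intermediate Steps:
(L + S)*(-22 - 4130) = (3668 + 2843)*(-22 - 4130) = 6511*(-4152) = -27033672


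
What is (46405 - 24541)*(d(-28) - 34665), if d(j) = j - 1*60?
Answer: -759839592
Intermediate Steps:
d(j) = -60 + j (d(j) = j - 60 = -60 + j)
(46405 - 24541)*(d(-28) - 34665) = (46405 - 24541)*((-60 - 28) - 34665) = 21864*(-88 - 34665) = 21864*(-34753) = -759839592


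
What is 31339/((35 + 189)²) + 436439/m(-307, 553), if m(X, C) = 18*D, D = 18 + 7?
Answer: 1565204701/1612800 ≈ 970.49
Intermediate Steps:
D = 25
m(X, C) = 450 (m(X, C) = 18*25 = 450)
31339/((35 + 189)²) + 436439/m(-307, 553) = 31339/((35 + 189)²) + 436439/450 = 31339/(224²) + 436439*(1/450) = 31339/50176 + 436439/450 = 31339*(1/50176) + 436439/450 = 4477/7168 + 436439/450 = 1565204701/1612800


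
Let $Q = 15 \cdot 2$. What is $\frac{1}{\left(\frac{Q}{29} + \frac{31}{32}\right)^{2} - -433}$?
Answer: $\frac{861184}{376348553} \approx 0.0022883$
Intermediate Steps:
$Q = 30$
$\frac{1}{\left(\frac{Q}{29} + \frac{31}{32}\right)^{2} - -433} = \frac{1}{\left(\frac{30}{29} + \frac{31}{32}\right)^{2} - -433} = \frac{1}{\left(30 \cdot \frac{1}{29} + 31 \cdot \frac{1}{32}\right)^{2} + \left(-1002 + 1435\right)} = \frac{1}{\left(\frac{30}{29} + \frac{31}{32}\right)^{2} + 433} = \frac{1}{\left(\frac{1859}{928}\right)^{2} + 433} = \frac{1}{\frac{3455881}{861184} + 433} = \frac{1}{\frac{376348553}{861184}} = \frac{861184}{376348553}$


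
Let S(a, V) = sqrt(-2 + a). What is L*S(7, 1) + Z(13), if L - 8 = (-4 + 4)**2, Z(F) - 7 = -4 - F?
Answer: -10 + 8*sqrt(5) ≈ 7.8885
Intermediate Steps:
Z(F) = 3 - F (Z(F) = 7 + (-4 - F) = 3 - F)
L = 8 (L = 8 + (-4 + 4)**2 = 8 + 0**2 = 8 + 0 = 8)
L*S(7, 1) + Z(13) = 8*sqrt(-2 + 7) + (3 - 1*13) = 8*sqrt(5) + (3 - 13) = 8*sqrt(5) - 10 = -10 + 8*sqrt(5)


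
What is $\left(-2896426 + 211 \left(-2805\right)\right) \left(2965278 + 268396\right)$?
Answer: $-11279963574394$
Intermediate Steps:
$\left(-2896426 + 211 \left(-2805\right)\right) \left(2965278 + 268396\right) = \left(-2896426 - 591855\right) 3233674 = \left(-3488281\right) 3233674 = -11279963574394$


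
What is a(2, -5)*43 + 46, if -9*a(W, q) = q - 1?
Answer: 224/3 ≈ 74.667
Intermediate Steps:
a(W, q) = ⅑ - q/9 (a(W, q) = -(q - 1)/9 = -(-1 + q)/9 = ⅑ - q/9)
a(2, -5)*43 + 46 = (⅑ - ⅑*(-5))*43 + 46 = (⅑ + 5/9)*43 + 46 = (⅔)*43 + 46 = 86/3 + 46 = 224/3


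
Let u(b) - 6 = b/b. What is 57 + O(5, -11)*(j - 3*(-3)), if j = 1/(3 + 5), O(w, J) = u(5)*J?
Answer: -5165/8 ≈ -645.63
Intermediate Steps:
u(b) = 7 (u(b) = 6 + b/b = 6 + 1 = 7)
O(w, J) = 7*J
j = ⅛ (j = 1/8 = ⅛ ≈ 0.12500)
57 + O(5, -11)*(j - 3*(-3)) = 57 + (7*(-11))*(⅛ - 3*(-3)) = 57 - 77*(⅛ + 9) = 57 - 77*73/8 = 57 - 5621/8 = -5165/8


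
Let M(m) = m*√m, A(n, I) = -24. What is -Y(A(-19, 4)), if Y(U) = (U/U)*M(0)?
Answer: 0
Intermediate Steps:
M(m) = m^(3/2)
Y(U) = 0 (Y(U) = (U/U)*0^(3/2) = 1*0 = 0)
-Y(A(-19, 4)) = -1*0 = 0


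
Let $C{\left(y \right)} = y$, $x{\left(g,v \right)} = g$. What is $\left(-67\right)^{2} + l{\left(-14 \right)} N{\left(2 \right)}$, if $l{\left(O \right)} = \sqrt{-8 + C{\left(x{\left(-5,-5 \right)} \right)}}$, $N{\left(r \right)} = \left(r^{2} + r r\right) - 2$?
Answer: $4489 + 6 i \sqrt{13} \approx 4489.0 + 21.633 i$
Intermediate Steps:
$N{\left(r \right)} = -2 + 2 r^{2}$ ($N{\left(r \right)} = \left(r^{2} + r^{2}\right) - 2 = 2 r^{2} - 2 = -2 + 2 r^{2}$)
$l{\left(O \right)} = i \sqrt{13}$ ($l{\left(O \right)} = \sqrt{-8 - 5} = \sqrt{-13} = i \sqrt{13}$)
$\left(-67\right)^{2} + l{\left(-14 \right)} N{\left(2 \right)} = \left(-67\right)^{2} + i \sqrt{13} \left(-2 + 2 \cdot 2^{2}\right) = 4489 + i \sqrt{13} \left(-2 + 2 \cdot 4\right) = 4489 + i \sqrt{13} \left(-2 + 8\right) = 4489 + i \sqrt{13} \cdot 6 = 4489 + 6 i \sqrt{13}$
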